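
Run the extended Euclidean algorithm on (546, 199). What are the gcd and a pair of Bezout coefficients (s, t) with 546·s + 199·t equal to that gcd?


Euclidean algorithm on (546, 199) — divide until remainder is 0:
  546 = 2 · 199 + 148
  199 = 1 · 148 + 51
  148 = 2 · 51 + 46
  51 = 1 · 46 + 5
  46 = 9 · 5 + 1
  5 = 5 · 1 + 0
gcd(546, 199) = 1.
Track Bezout coefficients alongside the remainders: start with r₀ = 546 = a·1 + b·0 (s = 1, t = 0) and r₁ = 199 = a·0 + b·1 (s = 0, t = 1); each new remainder r_{k+1} = r_{k-1} − q_k·r_k inherits s_{k+1} = s_{k-1} − q_k·s_k, t_{k+1} = t_{k-1} − q_k·t_k, so r_k = a·s_k + b·t_k at every step:
  q = 2: r = 148, s = 1 − 2·0 = 1, t = 0 − 2·1 = -2  (check: 546·1 + 199·(-2) = 148)
  q = 1: r = 51, s = 0 − 1·1 = -1, t = 1 − 1·(-2) = 3  (check: 546·(-1) + 199·3 = 51)
  q = 2: r = 46, s = 1 − 2·(-1) = 3, t = -2 − 2·3 = -8  (check: 546·3 + 199·(-8) = 46)
  q = 1: r = 5, s = -1 − 1·3 = -4, t = 3 − 1·(-8) = 11  (check: 546·(-4) + 199·11 = 5)
  q = 9: r = 1, s = 3 − 9·(-4) = 39, t = -8 − 9·11 = -107  (check: 546·39 + 199·(-107) = 1)
The row with r = 1 (the gcd) gives the Bezout coefficients s = 39, t = -107.
Result: 546 · (39) + 199 · (-107) = 1.

gcd(546, 199) = 1; s = 39, t = -107 (check: 546·39 + 199·(-107) = 1).


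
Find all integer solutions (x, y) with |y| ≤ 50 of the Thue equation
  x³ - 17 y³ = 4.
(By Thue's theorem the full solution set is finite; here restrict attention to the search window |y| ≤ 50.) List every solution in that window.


The equation is x³ - 17y³ = 4. For fixed y, x³ = 17·y³ + 4, so a solution requires the RHS to be a perfect cube.
Strategy: iterate y from -50 to 50, compute RHS = 17·y³ + 4, and check whether it is a (positive or negative) perfect cube.
Check small values of y:
  y = 0: RHS = 4 is not a perfect cube.
  y = 1: RHS = 21 is not a perfect cube.
  y = -1: RHS = -13 is not a perfect cube.
  y = 2: RHS = 140 is not a perfect cube.
  y = -2: RHS = -132 is not a perfect cube.
  y = 3: RHS = 463 is not a perfect cube.
  y = -3: RHS = -455 is not a perfect cube.
Continuing the search up to |y| = 50 finds no solutions either.
No (x, y) in the scanned range satisfies the equation.

No integer solutions with |y| ≤ 50.


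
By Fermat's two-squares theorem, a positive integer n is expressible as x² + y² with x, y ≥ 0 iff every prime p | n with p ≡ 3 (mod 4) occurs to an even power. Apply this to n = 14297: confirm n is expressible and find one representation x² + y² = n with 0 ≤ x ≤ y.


Step 1: Factor n = 14297 = 17 · 29^2.
Step 2: Check the mod-4 condition on each prime factor: 17 ≡ 1 (mod 4), exponent 1; 29 ≡ 1 (mod 4), exponent 2.
All primes ≡ 3 (mod 4) appear to even exponent (or don't appear), so by the two-squares theorem n IS expressible as a sum of two squares.
Step 3: Build a representation. Here n = 17 · 29 · 29 is a product of primes ≡ 1 (mod 4). Each prime p ≡ 1 (mod 4) is itself a sum of two squares; find a² by testing p − a² for a perfect square:
  17: 17 − 1² = 16 = 4² ⇒ 17 = 1² + 4².
  29: 29 − 1² = 28, 29 − 2² = 25 = 5² ⇒ 29 = 2² + 5².
  Combine using the Brahmagupta–Fibonacci identity (a² + b²)(c² + d²) = (ac − bd)² + (ad + bc)² = (ac + bd)² + (ad − bc)²:
  17 · 29 = 493: from (1² + 4²)(2² + 5²), take (1·2 − 4·5, 1·5 + 4·2) = (2 − 20, 5 + 8) = (-18, 13); dropping signs (only squares matter) gives (18, 13); check 18² + 13² = 324 + 169 = 493 ✓.
  493 · 29 = 14297: from (18² + 13²)(2² + 5²), take (18·2 − 13·5, 18·5 + 13·2) = (36 − 65, 90 + 26) = (-29, 116); dropping signs (only squares matter) gives (29, 116); check 29² + 116² = 841 + 13456 = 14297 ✓.
Step 4: Order so x ≤ y and verify: 29² + 116² = 841 + 13456 = 14297 = n. ✓

n = 14297 = 29² + 116² (one valid representation with x ≤ y).


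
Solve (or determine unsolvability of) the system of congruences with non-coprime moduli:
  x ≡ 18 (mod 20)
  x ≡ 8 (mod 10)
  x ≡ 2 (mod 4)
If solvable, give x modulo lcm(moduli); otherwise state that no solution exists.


Moduli 20, 10, 4 are not pairwise coprime, so CRT works modulo lcm(m_i) when all pairwise compatibility conditions hold.
Pairwise compatibility: gcd(m_i, m_j) must divide a_i - a_j for every pair.
Merge one congruence at a time:
  Start: x ≡ 18 (mod 20).
  Combine with x ≡ 8 (mod 10): gcd(20, 10) = 10; 8 - 18 = -10, which IS divisible by 10, so compatible.
    Write x = 18 + 20·t and substitute into x ≡ 8 (mod 10): 20·t ≡ 8 − 18 = -10 (mod 10).
    Divide the congruence (and modulus) by g = 10: 2·t ≡ -1 (mod 1).
    Modulo 1 every t works; take t = 0.
    Then x = 18 + 20·0 = 18, valid modulo lcm(20, 10) = 20: x ≡ 18 (mod 20).
  Combine with x ≡ 2 (mod 4): gcd(20, 4) = 4; 2 - 18 = -16, which IS divisible by 4, so compatible.
    Write x = 18 + 20·t and substitute into x ≡ 2 (mod 4): 20·t ≡ 2 − 18 = -16 (mod 4).
    Divide the congruence (and modulus) by g = 4: 5·t ≡ -4 (mod 1).
    Modulo 1 every t works; take t = 0.
    Then x = 18 + 20·0 = 18, valid modulo lcm(20, 4) = 20: x ≡ 18 (mod 20).
Verify: 18 mod 20 = 18, 18 mod 10 = 8, 18 mod 4 = 2.

x ≡ 18 (mod 20).


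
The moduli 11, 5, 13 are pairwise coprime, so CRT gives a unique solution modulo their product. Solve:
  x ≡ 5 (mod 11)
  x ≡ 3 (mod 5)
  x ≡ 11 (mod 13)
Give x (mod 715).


Moduli 11, 5, 13 are pairwise coprime; by CRT there is a unique solution modulo M = 11 · 5 · 13 = 715.
Solve pairwise, accumulating the modulus:
  Start with x ≡ 5 (mod 11).
  Combine with x ≡ 3 (mod 5): since gcd(11, 5) = 1, we get a unique residue mod 55.
    Write x = 5 + 11·t and substitute into x ≡ 3 (mod 5): 11·t ≡ 3 − 5 = -2 (mod 5).
    Reduce coefficients mod 5: 1·t ≡ 3 (mod 5).
    So t ≡ 3 (mod 5).
    Then x = 5 + 11·3 = 38, valid modulo lcm(11, 5) = 55: x ≡ 38 (mod 55).
  Combine with x ≡ 11 (mod 13): since gcd(55, 13) = 1, we get a unique residue mod 715.
    Write x = 38 + 55·t and substitute into x ≡ 11 (mod 13): 55·t ≡ 11 − 38 = -27 (mod 13).
    Reduce coefficients mod 13: 3·t ≡ 12 (mod 13).
    The inverse of 3 mod 13 is 9 (since 3·9 = 27 = 2·13 + 1), so t ≡ 9·12 = 108 ≡ 4 (mod 13).
    Then x = 38 + 55·4 = 258, valid modulo lcm(55, 13) = 715: x ≡ 258 (mod 715).
Verify: 258 mod 11 = 5 ✓, 258 mod 5 = 3 ✓, 258 mod 13 = 11 ✓.

x ≡ 258 (mod 715).


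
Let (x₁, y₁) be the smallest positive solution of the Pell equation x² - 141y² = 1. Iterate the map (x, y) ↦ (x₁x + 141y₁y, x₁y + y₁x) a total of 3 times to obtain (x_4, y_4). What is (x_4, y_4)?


Step 1: Find the fundamental solution (x₁, y₁) of x² - 141y² = 1.
  Expand √141 as a continued fraction. a₀ = ⌊√141⌋ = 11; iterate m_{k+1} = d_k·a_k − m_k, d_{k+1} = (141 − m_{k+1}²)/d_k, a_{k+1} = ⌊(a₀ + m_{k+1})/d_{k+1}⌋ (starting m₀ = 0, d₀ = 1), with convergents p_k = a_k·p_{k-1} + p_{k-2}, q_k = a_k·q_{k-1} + q_{k-2} (p₋₁ = 1, q₋₁ = 0):
  k = 0: a₀ = 11; p₀/q₀ = 11/1; p₀² − 141·q₀² = 121 − 141 = -20.
  k = 1: m = 11, d = 20, a = ⌊(11 + 11)/20⌋ = 1; p/q = (1·11 + 1)/(1·1 + 0) = 12/1; p² − 141·q² = 144 − 141 = 3.
  k = 2: m = 9, d = 3, a = ⌊(11 + 9)/3⌋ = 6; p/q = (6·12 + 11)/(6·1 + 1) = 83/7; p² − 141·q² = 6889 − 6909 = -20.
  k = 3: m = 9, d = 20, a = ⌊(11 + 9)/20⌋ = 1; p/q = (1·83 + 12)/(1·7 + 1) = 95/8; p² − 141·q² = 9025 − 9024 = 1.
  The first convergent with p² − 141·q² = 1 gives the fundamental solution (x₁, y₁) = (95, 8).
Step 2: Apply the recurrence (x_{n+1}, y_{n+1}) = (x₁x_n + 141y₁y_n, x₁y_n + y₁x_n) repeatedly.
  From (x_1, y_1) = (95, 8): x_2 = 95·95 + 141·8·8 = 18049; y_2 = 95·8 + 8·95 = 1520.
  From (x_2, y_2) = (18049, 1520): x_3 = 95·18049 + 141·8·1520 = 3429215; y_3 = 95·1520 + 8·18049 = 288792.
  From (x_3, y_3) = (3429215, 288792): x_4 = 95·3429215 + 141·8·288792 = 651532801; y_4 = 95·288792 + 8·3429215 = 54868960.
Step 3: Verify x_4² - 141·y_4² = 424494990778905601 - 424494990778905600 = 1 (should be 1). ✓

(x_1, y_1) = (95, 8); (x_4, y_4) = (651532801, 54868960).


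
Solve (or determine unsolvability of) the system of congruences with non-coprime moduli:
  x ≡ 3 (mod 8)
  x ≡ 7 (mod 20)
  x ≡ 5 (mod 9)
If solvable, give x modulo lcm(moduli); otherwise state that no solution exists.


Moduli 8, 20, 9 are not pairwise coprime, so CRT works modulo lcm(m_i) when all pairwise compatibility conditions hold.
Pairwise compatibility: gcd(m_i, m_j) must divide a_i - a_j for every pair.
Merge one congruence at a time:
  Start: x ≡ 3 (mod 8).
  Combine with x ≡ 7 (mod 20): gcd(8, 20) = 4; 7 - 3 = 4, which IS divisible by 4, so compatible.
    Write x = 3 + 8·t and substitute into x ≡ 7 (mod 20): 8·t ≡ 7 − 3 = 4 (mod 20).
    Divide the congruence (and modulus) by g = 4: 2·t ≡ 1 (mod 5).
    The inverse of 2 mod 5 is 3 (since 2·3 = 6 = 1·5 + 1), so t ≡ 3·1 = 3 ≡ 3 (mod 5).
    Then x = 3 + 8·3 = 27, valid modulo lcm(8, 20) = 40: x ≡ 27 (mod 40).
  Combine with x ≡ 5 (mod 9): gcd(40, 9) = 1; 5 - 27 = -22, which IS divisible by 1, so compatible.
    Write x = 27 + 40·t and substitute into x ≡ 5 (mod 9): 40·t ≡ 5 − 27 = -22 (mod 9).
    Reduce coefficients mod 9: 4·t ≡ 5 (mod 9).
    The inverse of 4 mod 9 is 7 (since 4·7 = 28 = 3·9 + 1), so t ≡ 7·5 = 35 ≡ 8 (mod 9).
    Then x = 27 + 40·8 = 347, valid modulo lcm(40, 9) = 360: x ≡ 347 (mod 360).
Verify: 347 mod 8 = 3, 347 mod 20 = 7, 347 mod 9 = 5.

x ≡ 347 (mod 360).


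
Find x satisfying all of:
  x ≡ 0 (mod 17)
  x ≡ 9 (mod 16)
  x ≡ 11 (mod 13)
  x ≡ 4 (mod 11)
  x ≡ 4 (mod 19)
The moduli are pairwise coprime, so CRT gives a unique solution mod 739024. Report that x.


Product of moduli M = 17 · 16 · 13 · 11 · 19 = 739024.
Merge one congruence at a time:
  Start: x ≡ 0 (mod 17).
  Combine with x ≡ 9 (mod 16); new modulus lcm = 272.
    Write x = 0 + 17·t and substitute into x ≡ 9 (mod 16): 17·t ≡ 9 − 0 = 9 (mod 16).
    Reduce coefficients mod 16: 1·t ≡ 9 (mod 16).
    So t ≡ 9 (mod 16).
    Then x = 0 + 17·9 = 153, valid modulo lcm(17, 16) = 272: x ≡ 153 (mod 272).
  Combine with x ≡ 11 (mod 13); new modulus lcm = 3536.
    Write x = 153 + 272·t and substitute into x ≡ 11 (mod 13): 272·t ≡ 11 − 153 = -142 (mod 13).
    Reduce coefficients mod 13: 12·t ≡ 1 (mod 13).
    The inverse of 12 mod 13 is 12 (since 12·12 = 144 = 11·13 + 1), so t ≡ 12·1 = 12 ≡ 12 (mod 13).
    Then x = 153 + 272·12 = 3417, valid modulo lcm(272, 13) = 3536: x ≡ 3417 (mod 3536).
  Combine with x ≡ 4 (mod 11); new modulus lcm = 38896.
    Write x = 3417 + 3536·t and substitute into x ≡ 4 (mod 11): 3536·t ≡ 4 − 3417 = -3413 (mod 11).
    Reduce coefficients mod 11: 5·t ≡ 8 (mod 11).
    The inverse of 5 mod 11 is 9 (since 5·9 = 45 = 4·11 + 1), so t ≡ 9·8 = 72 ≡ 6 (mod 11).
    Then x = 3417 + 3536·6 = 24633, valid modulo lcm(3536, 11) = 38896: x ≡ 24633 (mod 38896).
  Combine with x ≡ 4 (mod 19); new modulus lcm = 739024.
    Write x = 24633 + 38896·t and substitute into x ≡ 4 (mod 19): 38896·t ≡ 4 − 24633 = -24629 (mod 19).
    Reduce coefficients mod 19: 3·t ≡ 14 (mod 19).
    The inverse of 3 mod 19 is 13 (since 3·13 = 39 = 2·19 + 1), so t ≡ 13·14 = 182 ≡ 11 (mod 19).
    Then x = 24633 + 38896·11 = 452489, valid modulo lcm(38896, 19) = 739024: x ≡ 452489 (mod 739024).
Verify against each original: 452489 mod 17 = 0, 452489 mod 16 = 9, 452489 mod 13 = 11, 452489 mod 11 = 4, 452489 mod 19 = 4.

x ≡ 452489 (mod 739024).


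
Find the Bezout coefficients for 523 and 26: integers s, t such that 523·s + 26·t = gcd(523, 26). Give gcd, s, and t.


Euclidean algorithm on (523, 26) — divide until remainder is 0:
  523 = 20 · 26 + 3
  26 = 8 · 3 + 2
  3 = 1 · 2 + 1
  2 = 2 · 1 + 0
gcd(523, 26) = 1.
Track Bezout coefficients alongside the remainders: start with r₀ = 523 = a·1 + b·0 (s = 1, t = 0) and r₁ = 26 = a·0 + b·1 (s = 0, t = 1); each new remainder r_{k+1} = r_{k-1} − q_k·r_k inherits s_{k+1} = s_{k-1} − q_k·s_k, t_{k+1} = t_{k-1} − q_k·t_k, so r_k = a·s_k + b·t_k at every step:
  q = 20: r = 3, s = 1 − 20·0 = 1, t = 0 − 20·1 = -20  (check: 523·1 + 26·(-20) = 3)
  q = 8: r = 2, s = 0 − 8·1 = -8, t = 1 − 8·(-20) = 161  (check: 523·(-8) + 26·161 = 2)
  q = 1: r = 1, s = 1 − 1·(-8) = 9, t = -20 − 1·161 = -181  (check: 523·9 + 26·(-181) = 1)
The row with r = 1 (the gcd) gives the Bezout coefficients s = 9, t = -181.
Result: 523 · (9) + 26 · (-181) = 1.

gcd(523, 26) = 1; s = 9, t = -181 (check: 523·9 + 26·(-181) = 1).


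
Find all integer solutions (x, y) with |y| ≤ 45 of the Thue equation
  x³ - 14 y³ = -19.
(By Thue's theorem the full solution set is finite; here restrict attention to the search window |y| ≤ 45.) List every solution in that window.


The equation is x³ - 14y³ = -19. For fixed y, x³ = 14·y³ − 19, so a solution requires the RHS to be a perfect cube.
Strategy: iterate y from -45 to 45, compute RHS = 14·y³ − 19, and check whether it is a (positive or negative) perfect cube.
Check small values of y:
  y = 0: RHS = -19 is not a perfect cube.
  y = 1: RHS = -5 is not a perfect cube.
  y = -1: RHS = -33 is not a perfect cube.
  y = 2: RHS = 93 is not a perfect cube.
  y = -2: RHS = -131 is not a perfect cube.
  y = 3: RHS = 359 is not a perfect cube.
  y = -3: RHS = -397 is not a perfect cube.
Continuing the search up to |y| = 45 finds no solutions either.
No (x, y) in the scanned range satisfies the equation.

No integer solutions with |y| ≤ 45.


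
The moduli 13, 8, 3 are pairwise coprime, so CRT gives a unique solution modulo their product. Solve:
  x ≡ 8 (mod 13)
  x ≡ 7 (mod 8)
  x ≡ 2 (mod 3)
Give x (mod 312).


Moduli 13, 8, 3 are pairwise coprime; by CRT there is a unique solution modulo M = 13 · 8 · 3 = 312.
Solve pairwise, accumulating the modulus:
  Start with x ≡ 8 (mod 13).
  Combine with x ≡ 7 (mod 8): since gcd(13, 8) = 1, we get a unique residue mod 104.
    Write x = 8 + 13·t and substitute into x ≡ 7 (mod 8): 13·t ≡ 7 − 8 = -1 (mod 8).
    Reduce coefficients mod 8: 5·t ≡ 7 (mod 8).
    The inverse of 5 mod 8 is 5 (since 5·5 = 25 = 3·8 + 1), so t ≡ 5·7 = 35 ≡ 3 (mod 8).
    Then x = 8 + 13·3 = 47, valid modulo lcm(13, 8) = 104: x ≡ 47 (mod 104).
  Combine with x ≡ 2 (mod 3): since gcd(104, 3) = 1, we get a unique residue mod 312.
    Write x = 47 + 104·t and substitute into x ≡ 2 (mod 3): 104·t ≡ 2 − 47 = -45 (mod 3).
    Reduce coefficients mod 3: 2·t ≡ 0 (mod 3).
    The inverse of 2 mod 3 is 2 (since 2·2 = 4 = 1·3 + 1), so t ≡ 2·0 = 0 ≡ 0 (mod 3).
    Then x = 47 + 104·0 = 47, valid modulo lcm(104, 3) = 312: x ≡ 47 (mod 312).
Verify: 47 mod 13 = 8 ✓, 47 mod 8 = 7 ✓, 47 mod 3 = 2 ✓.

x ≡ 47 (mod 312).


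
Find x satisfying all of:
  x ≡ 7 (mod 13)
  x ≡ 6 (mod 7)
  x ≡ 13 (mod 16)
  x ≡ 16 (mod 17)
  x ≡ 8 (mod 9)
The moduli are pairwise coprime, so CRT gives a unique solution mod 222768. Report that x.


Product of moduli M = 13 · 7 · 16 · 17 · 9 = 222768.
Merge one congruence at a time:
  Start: x ≡ 7 (mod 13).
  Combine with x ≡ 6 (mod 7); new modulus lcm = 91.
    Write x = 7 + 13·t and substitute into x ≡ 6 (mod 7): 13·t ≡ 6 − 7 = -1 (mod 7).
    Reduce coefficients mod 7: 6·t ≡ 6 (mod 7).
    The inverse of 6 mod 7 is 6 (since 6·6 = 36 = 5·7 + 1), so t ≡ 6·6 = 36 ≡ 1 (mod 7).
    Then x = 7 + 13·1 = 20, valid modulo lcm(13, 7) = 91: x ≡ 20 (mod 91).
  Combine with x ≡ 13 (mod 16); new modulus lcm = 1456.
    Write x = 20 + 91·t and substitute into x ≡ 13 (mod 16): 91·t ≡ 13 − 20 = -7 (mod 16).
    Reduce coefficients mod 16: 11·t ≡ 9 (mod 16).
    The inverse of 11 mod 16 is 3 (since 11·3 = 33 = 2·16 + 1), so t ≡ 3·9 = 27 ≡ 11 (mod 16).
    Then x = 20 + 91·11 = 1021, valid modulo lcm(91, 16) = 1456: x ≡ 1021 (mod 1456).
  Combine with x ≡ 16 (mod 17); new modulus lcm = 24752.
    Write x = 1021 + 1456·t and substitute into x ≡ 16 (mod 17): 1456·t ≡ 16 − 1021 = -1005 (mod 17).
    Reduce coefficients mod 17: 11·t ≡ 15 (mod 17).
    The inverse of 11 mod 17 is 14 (since 11·14 = 154 = 9·17 + 1), so t ≡ 14·15 = 210 ≡ 6 (mod 17).
    Then x = 1021 + 1456·6 = 9757, valid modulo lcm(1456, 17) = 24752: x ≡ 9757 (mod 24752).
  Combine with x ≡ 8 (mod 9); new modulus lcm = 222768.
    Write x = 9757 + 24752·t and substitute into x ≡ 8 (mod 9): 24752·t ≡ 8 − 9757 = -9749 (mod 9).
    Reduce coefficients mod 9: 2·t ≡ 7 (mod 9).
    The inverse of 2 mod 9 is 5 (since 2·5 = 10 = 1·9 + 1), so t ≡ 5·7 = 35 ≡ 8 (mod 9).
    Then x = 9757 + 24752·8 = 207773, valid modulo lcm(24752, 9) = 222768: x ≡ 207773 (mod 222768).
Verify against each original: 207773 mod 13 = 7, 207773 mod 7 = 6, 207773 mod 16 = 13, 207773 mod 17 = 16, 207773 mod 9 = 8.

x ≡ 207773 (mod 222768).


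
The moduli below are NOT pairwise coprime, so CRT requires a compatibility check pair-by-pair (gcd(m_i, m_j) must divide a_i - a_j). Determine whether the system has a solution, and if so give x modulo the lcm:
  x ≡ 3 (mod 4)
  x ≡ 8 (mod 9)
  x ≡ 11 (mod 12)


Moduli 4, 9, 12 are not pairwise coprime, so CRT works modulo lcm(m_i) when all pairwise compatibility conditions hold.
Pairwise compatibility: gcd(m_i, m_j) must divide a_i - a_j for every pair.
Merge one congruence at a time:
  Start: x ≡ 3 (mod 4).
  Combine with x ≡ 8 (mod 9): gcd(4, 9) = 1; 8 - 3 = 5, which IS divisible by 1, so compatible.
    Write x = 3 + 4·t and substitute into x ≡ 8 (mod 9): 4·t ≡ 8 − 3 = 5 (mod 9).
    The inverse of 4 mod 9 is 7 (since 4·7 = 28 = 3·9 + 1), so t ≡ 7·5 = 35 ≡ 8 (mod 9).
    Then x = 3 + 4·8 = 35, valid modulo lcm(4, 9) = 36: x ≡ 35 (mod 36).
  Combine with x ≡ 11 (mod 12): gcd(36, 12) = 12; 11 - 35 = -24, which IS divisible by 12, so compatible.
    Write x = 35 + 36·t and substitute into x ≡ 11 (mod 12): 36·t ≡ 11 − 35 = -24 (mod 12).
    Divide the congruence (and modulus) by g = 12: 3·t ≡ -2 (mod 1).
    Modulo 1 every t works; take t = 0.
    Then x = 35 + 36·0 = 35, valid modulo lcm(36, 12) = 36: x ≡ 35 (mod 36).
Verify: 35 mod 4 = 3, 35 mod 9 = 8, 35 mod 12 = 11.

x ≡ 35 (mod 36).


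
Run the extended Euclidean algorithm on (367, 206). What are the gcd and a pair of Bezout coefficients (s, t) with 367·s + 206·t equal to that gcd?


Euclidean algorithm on (367, 206) — divide until remainder is 0:
  367 = 1 · 206 + 161
  206 = 1 · 161 + 45
  161 = 3 · 45 + 26
  45 = 1 · 26 + 19
  26 = 1 · 19 + 7
  19 = 2 · 7 + 5
  7 = 1 · 5 + 2
  5 = 2 · 2 + 1
  2 = 2 · 1 + 0
gcd(367, 206) = 1.
Track Bezout coefficients alongside the remainders: start with r₀ = 367 = a·1 + b·0 (s = 1, t = 0) and r₁ = 206 = a·0 + b·1 (s = 0, t = 1); each new remainder r_{k+1} = r_{k-1} − q_k·r_k inherits s_{k+1} = s_{k-1} − q_k·s_k, t_{k+1} = t_{k-1} − q_k·t_k, so r_k = a·s_k + b·t_k at every step:
  q = 1: r = 161, s = 1 − 1·0 = 1, t = 0 − 1·1 = -1  (check: 367·1 + 206·(-1) = 161)
  q = 1: r = 45, s = 0 − 1·1 = -1, t = 1 − 1·(-1) = 2  (check: 367·(-1) + 206·2 = 45)
  q = 3: r = 26, s = 1 − 3·(-1) = 4, t = -1 − 3·2 = -7  (check: 367·4 + 206·(-7) = 26)
  q = 1: r = 19, s = -1 − 1·4 = -5, t = 2 − 1·(-7) = 9  (check: 367·(-5) + 206·9 = 19)
  q = 1: r = 7, s = 4 − 1·(-5) = 9, t = -7 − 1·9 = -16  (check: 367·9 + 206·(-16) = 7)
  q = 2: r = 5, s = -5 − 2·9 = -23, t = 9 − 2·(-16) = 41  (check: 367·(-23) + 206·41 = 5)
  q = 1: r = 2, s = 9 − 1·(-23) = 32, t = -16 − 1·41 = -57  (check: 367·32 + 206·(-57) = 2)
  q = 2: r = 1, s = -23 − 2·32 = -87, t = 41 − 2·(-57) = 155  (check: 367·(-87) + 206·155 = 1)
The row with r = 1 (the gcd) gives the Bezout coefficients s = -87, t = 155.
Result: 367 · (-87) + 206 · (155) = 1.

gcd(367, 206) = 1; s = -87, t = 155 (check: 367·(-87) + 206·155 = 1).


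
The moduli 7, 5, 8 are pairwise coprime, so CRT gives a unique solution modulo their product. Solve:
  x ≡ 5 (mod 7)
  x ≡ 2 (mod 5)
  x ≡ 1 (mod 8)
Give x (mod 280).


Moduli 7, 5, 8 are pairwise coprime; by CRT there is a unique solution modulo M = 7 · 5 · 8 = 280.
Solve pairwise, accumulating the modulus:
  Start with x ≡ 5 (mod 7).
  Combine with x ≡ 2 (mod 5): since gcd(7, 5) = 1, we get a unique residue mod 35.
    Write x = 5 + 7·t and substitute into x ≡ 2 (mod 5): 7·t ≡ 2 − 5 = -3 (mod 5).
    Reduce coefficients mod 5: 2·t ≡ 2 (mod 5).
    The inverse of 2 mod 5 is 3 (since 2·3 = 6 = 1·5 + 1), so t ≡ 3·2 = 6 ≡ 1 (mod 5).
    Then x = 5 + 7·1 = 12, valid modulo lcm(7, 5) = 35: x ≡ 12 (mod 35).
  Combine with x ≡ 1 (mod 8): since gcd(35, 8) = 1, we get a unique residue mod 280.
    Write x = 12 + 35·t and substitute into x ≡ 1 (mod 8): 35·t ≡ 1 − 12 = -11 (mod 8).
    Reduce coefficients mod 8: 3·t ≡ 5 (mod 8).
    The inverse of 3 mod 8 is 3 (since 3·3 = 9 = 1·8 + 1), so t ≡ 3·5 = 15 ≡ 7 (mod 8).
    Then x = 12 + 35·7 = 257, valid modulo lcm(35, 8) = 280: x ≡ 257 (mod 280).
Verify: 257 mod 7 = 5 ✓, 257 mod 5 = 2 ✓, 257 mod 8 = 1 ✓.

x ≡ 257 (mod 280).


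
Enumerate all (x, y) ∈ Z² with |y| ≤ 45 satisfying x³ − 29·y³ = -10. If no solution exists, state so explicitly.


The equation is x³ - 29y³ = -10. For fixed y, x³ = 29·y³ − 10, so a solution requires the RHS to be a perfect cube.
Strategy: iterate y from -45 to 45, compute RHS = 29·y³ − 10, and check whether it is a (positive or negative) perfect cube.
Check small values of y:
  y = 0: RHS = -10 is not a perfect cube.
  y = 1: RHS = 19 is not a perfect cube.
  y = -1: RHS = -39 is not a perfect cube.
  y = 2: RHS = 222 is not a perfect cube.
  y = -2: RHS = -242 is not a perfect cube.
  y = 3: RHS = 773 is not a perfect cube.
  y = -3: RHS = -793 is not a perfect cube.
Continuing the search up to |y| = 45 finds no solutions either.
No (x, y) in the scanned range satisfies the equation.

No integer solutions with |y| ≤ 45.


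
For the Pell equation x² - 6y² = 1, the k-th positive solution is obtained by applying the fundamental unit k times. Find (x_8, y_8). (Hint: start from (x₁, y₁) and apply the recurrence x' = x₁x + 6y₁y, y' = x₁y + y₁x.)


Step 1: Find the fundamental solution (x₁, y₁) of x² - 6y² = 1.
  Expand √6 as a continued fraction. a₀ = ⌊√6⌋ = 2; iterate m_{k+1} = d_k·a_k − m_k, d_{k+1} = (6 − m_{k+1}²)/d_k, a_{k+1} = ⌊(a₀ + m_{k+1})/d_{k+1}⌋ (starting m₀ = 0, d₀ = 1), with convergents p_k = a_k·p_{k-1} + p_{k-2}, q_k = a_k·q_{k-1} + q_{k-2} (p₋₁ = 1, q₋₁ = 0):
  k = 0: a₀ = 2; p₀/q₀ = 2/1; p₀² − 6·q₀² = 4 − 6 = -2.
  k = 1: m = 2, d = 2, a = ⌊(2 + 2)/2⌋ = 2; p/q = (2·2 + 1)/(2·1 + 0) = 5/2; p² − 6·q² = 25 − 24 = 1.
  The first convergent with p² − 6·q² = 1 gives the fundamental solution (x₁, y₁) = (5, 2).
Step 2: Apply the recurrence (x_{n+1}, y_{n+1}) = (x₁x_n + 6y₁y_n, x₁y_n + y₁x_n) repeatedly.
  From (x_1, y_1) = (5, 2): x_2 = 5·5 + 6·2·2 = 49; y_2 = 5·2 + 2·5 = 20.
  From (x_2, y_2) = (49, 20): x_3 = 5·49 + 6·2·20 = 485; y_3 = 5·20 + 2·49 = 198.
  From (x_3, y_3) = (485, 198): x_4 = 5·485 + 6·2·198 = 4801; y_4 = 5·198 + 2·485 = 1960.
  From (x_4, y_4) = (4801, 1960): x_5 = 5·4801 + 6·2·1960 = 47525; y_5 = 5·1960 + 2·4801 = 19402.
  From (x_5, y_5) = (47525, 19402): x_6 = 5·47525 + 6·2·19402 = 470449; y_6 = 5·19402 + 2·47525 = 192060.
  From (x_6, y_6) = (470449, 192060): x_7 = 5·470449 + 6·2·192060 = 4656965; y_7 = 5·192060 + 2·470449 = 1901198.
  From (x_7, y_7) = (4656965, 1901198): x_8 = 5·4656965 + 6·2·1901198 = 46099201; y_8 = 5·1901198 + 2·4656965 = 18819920.
Step 3: Verify x_8² - 6·y_8² = 2125136332838401 - 2125136332838400 = 1 (should be 1). ✓

(x_1, y_1) = (5, 2); (x_8, y_8) = (46099201, 18819920).


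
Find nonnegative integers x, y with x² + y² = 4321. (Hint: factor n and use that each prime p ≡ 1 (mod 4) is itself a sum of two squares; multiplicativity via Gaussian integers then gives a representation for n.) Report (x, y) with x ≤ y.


Step 1: Factor n = 4321 = 29 · 149.
Step 2: Check the mod-4 condition on each prime factor: 29 ≡ 1 (mod 4), exponent 1; 149 ≡ 1 (mod 4), exponent 1.
All primes ≡ 3 (mod 4) appear to even exponent (or don't appear), so by the two-squares theorem n IS expressible as a sum of two squares.
Step 3: Build a representation. Here n = 29 · 149 is a product of primes ≡ 1 (mod 4). Each prime p ≡ 1 (mod 4) is itself a sum of two squares; find a² by testing p − a² for a perfect square:
  29: 29 − 1² = 28, 29 − 2² = 25 = 5² ⇒ 29 = 2² + 5².
  149: 149 − 1² = 148, 149 − 2² = 145, 149 − 3² = 140, 149 − 4² = 133, 149 − 5² = 124, 149 − 6² = 113, 149 − 7² = 100 = 10² ⇒ 149 = 7² + 10².
  Combine using the Brahmagupta–Fibonacci identity (a² + b²)(c² + d²) = (ac − bd)² + (ad + bc)² = (ac + bd)² + (ad − bc)²:
  29 · 149 = 4321: from (2² + 5²)(7² + 10²), take (2·7 − 5·10, 2·10 + 5·7) = (14 − 50, 20 + 35) = (-36, 55); dropping signs (only squares matter) gives (36, 55); check 36² + 55² = 1296 + 3025 = 4321 ✓.
Step 4: Order so x ≤ y and verify: 36² + 55² = 1296 + 3025 = 4321 = n. ✓

n = 4321 = 36² + 55² (one valid representation with x ≤ y).


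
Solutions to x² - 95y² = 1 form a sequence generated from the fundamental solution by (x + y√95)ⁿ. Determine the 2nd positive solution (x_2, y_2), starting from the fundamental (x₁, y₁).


Step 1: Find the fundamental solution (x₁, y₁) of x² - 95y² = 1.
  Expand √95 as a continued fraction. a₀ = ⌊√95⌋ = 9; iterate m_{k+1} = d_k·a_k − m_k, d_{k+1} = (95 − m_{k+1}²)/d_k, a_{k+1} = ⌊(a₀ + m_{k+1})/d_{k+1}⌋ (starting m₀ = 0, d₀ = 1), with convergents p_k = a_k·p_{k-1} + p_{k-2}, q_k = a_k·q_{k-1} + q_{k-2} (p₋₁ = 1, q₋₁ = 0):
  k = 0: a₀ = 9; p₀/q₀ = 9/1; p₀² − 95·q₀² = 81 − 95 = -14.
  k = 1: m = 9, d = 14, a = ⌊(9 + 9)/14⌋ = 1; p/q = (1·9 + 1)/(1·1 + 0) = 10/1; p² − 95·q² = 100 − 95 = 5.
  k = 2: m = 5, d = 5, a = ⌊(9 + 5)/5⌋ = 2; p/q = (2·10 + 9)/(2·1 + 1) = 29/3; p² − 95·q² = 841 − 855 = -14.
  k = 3: m = 5, d = 14, a = ⌊(9 + 5)/14⌋ = 1; p/q = (1·29 + 10)/(1·3 + 1) = 39/4; p² − 95·q² = 1521 − 1520 = 1.
  The first convergent with p² − 95·q² = 1 gives the fundamental solution (x₁, y₁) = (39, 4).
Step 2: Apply the recurrence (x_{n+1}, y_{n+1}) = (x₁x_n + 95y₁y_n, x₁y_n + y₁x_n) repeatedly.
  From (x_1, y_1) = (39, 4): x_2 = 39·39 + 95·4·4 = 3041; y_2 = 39·4 + 4·39 = 312.
Step 3: Verify x_2² - 95·y_2² = 9247681 - 9247680 = 1 (should be 1). ✓

(x_1, y_1) = (39, 4); (x_2, y_2) = (3041, 312).


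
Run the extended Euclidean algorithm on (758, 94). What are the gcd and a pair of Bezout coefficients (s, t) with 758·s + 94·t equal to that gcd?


Euclidean algorithm on (758, 94) — divide until remainder is 0:
  758 = 8 · 94 + 6
  94 = 15 · 6 + 4
  6 = 1 · 4 + 2
  4 = 2 · 2 + 0
gcd(758, 94) = 2.
Track Bezout coefficients alongside the remainders: start with r₀ = 758 = a·1 + b·0 (s = 1, t = 0) and r₁ = 94 = a·0 + b·1 (s = 0, t = 1); each new remainder r_{k+1} = r_{k-1} − q_k·r_k inherits s_{k+1} = s_{k-1} − q_k·s_k, t_{k+1} = t_{k-1} − q_k·t_k, so r_k = a·s_k + b·t_k at every step:
  q = 8: r = 6, s = 1 − 8·0 = 1, t = 0 − 8·1 = -8  (check: 758·1 + 94·(-8) = 6)
  q = 15: r = 4, s = 0 − 15·1 = -15, t = 1 − 15·(-8) = 121  (check: 758·(-15) + 94·121 = 4)
  q = 1: r = 2, s = 1 − 1·(-15) = 16, t = -8 − 1·121 = -129  (check: 758·16 + 94·(-129) = 2)
The row with r = 2 (the gcd) gives the Bezout coefficients s = 16, t = -129.
Result: 758 · (16) + 94 · (-129) = 2.

gcd(758, 94) = 2; s = 16, t = -129 (check: 758·16 + 94·(-129) = 2).


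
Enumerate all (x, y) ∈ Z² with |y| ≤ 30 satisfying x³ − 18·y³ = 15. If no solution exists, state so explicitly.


The equation is x³ - 18y³ = 15. For fixed y, x³ = 18·y³ + 15, so a solution requires the RHS to be a perfect cube.
Strategy: iterate y from -30 to 30, compute RHS = 18·y³ + 15, and check whether it is a (positive or negative) perfect cube.
Check small values of y:
  y = 0: RHS = 15 is not a perfect cube.
  y = 1: RHS = 33 is not a perfect cube.
  y = -1: RHS = -3 is not a perfect cube.
  y = 2: RHS = 159 is not a perfect cube.
  y = -2: RHS = -129 is not a perfect cube.
  y = 3: RHS = 501 is not a perfect cube.
  y = -3: RHS = -471 is not a perfect cube.
Continuing the search up to |y| = 30 finds no solutions either.
No (x, y) in the scanned range satisfies the equation.

No integer solutions with |y| ≤ 30.


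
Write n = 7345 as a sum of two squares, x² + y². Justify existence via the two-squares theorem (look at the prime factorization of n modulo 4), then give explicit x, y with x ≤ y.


Step 1: Factor n = 7345 = 5 · 13 · 113.
Step 2: Check the mod-4 condition on each prime factor: 5 ≡ 1 (mod 4), exponent 1; 13 ≡ 1 (mod 4), exponent 1; 113 ≡ 1 (mod 4), exponent 1.
All primes ≡ 3 (mod 4) appear to even exponent (or don't appear), so by the two-squares theorem n IS expressible as a sum of two squares.
Step 3: Build a representation. Here n = 5 · 13 · 113 is a product of primes ≡ 1 (mod 4). Each prime p ≡ 1 (mod 4) is itself a sum of two squares; find a² by testing p − a² for a perfect square:
  5: 5 − 1² = 4 = 2² ⇒ 5 = 1² + 2².
  13: 13 − 1² = 12, 13 − 2² = 9 = 3² ⇒ 13 = 2² + 3².
  113: 113 − 1² = 112, 113 − 2² = 109, 113 − 3² = 104, 113 − 4² = 97, 113 − 5² = 88, 113 − 6² = 77, 113 − 7² = 64 = 8² ⇒ 113 = 7² + 8².
  Combine using the Brahmagupta–Fibonacci identity (a² + b²)(c² + d²) = (ac − bd)² + (ad + bc)² = (ac + bd)² + (ad − bc)²:
  5 · 13 = 65: from (1² + 2²)(2² + 3²), take (1·2 − 2·3, 1·3 + 2·2) = (2 − 6, 3 + 4) = (-4, 7); dropping signs (only squares matter) gives (4, 7); check 4² + 7² = 16 + 49 = 65 ✓.
  65 · 113 = 7345: from (4² + 7²)(7² + 8²), take (4·7 − 7·8, 4·8 + 7·7) = (28 − 56, 32 + 49) = (-28, 81); dropping signs (only squares matter) gives (28, 81); check 28² + 81² = 784 + 6561 = 7345 ✓.
Step 4: Order so x ≤ y and verify: 28² + 81² = 784 + 6561 = 7345 = n. ✓

n = 7345 = 28² + 81² (one valid representation with x ≤ y).


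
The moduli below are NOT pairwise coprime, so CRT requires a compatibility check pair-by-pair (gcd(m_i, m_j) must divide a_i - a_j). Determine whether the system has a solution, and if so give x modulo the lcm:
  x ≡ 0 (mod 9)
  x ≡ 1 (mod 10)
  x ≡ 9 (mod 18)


Moduli 9, 10, 18 are not pairwise coprime, so CRT works modulo lcm(m_i) when all pairwise compatibility conditions hold.
Pairwise compatibility: gcd(m_i, m_j) must divide a_i - a_j for every pair.
Merge one congruence at a time:
  Start: x ≡ 0 (mod 9).
  Combine with x ≡ 1 (mod 10): gcd(9, 10) = 1; 1 - 0 = 1, which IS divisible by 1, so compatible.
    Write x = 0 + 9·t and substitute into x ≡ 1 (mod 10): 9·t ≡ 1 − 0 = 1 (mod 10).
    The inverse of 9 mod 10 is 9 (since 9·9 = 81 = 8·10 + 1), so t ≡ 9·1 = 9 ≡ 9 (mod 10).
    Then x = 0 + 9·9 = 81, valid modulo lcm(9, 10) = 90: x ≡ 81 (mod 90).
  Combine with x ≡ 9 (mod 18): gcd(90, 18) = 18; 9 - 81 = -72, which IS divisible by 18, so compatible.
    Write x = 81 + 90·t and substitute into x ≡ 9 (mod 18): 90·t ≡ 9 − 81 = -72 (mod 18).
    Divide the congruence (and modulus) by g = 18: 5·t ≡ -4 (mod 1).
    Modulo 1 every t works; take t = 0.
    Then x = 81 + 90·0 = 81, valid modulo lcm(90, 18) = 90: x ≡ 81 (mod 90).
Verify: 81 mod 9 = 0, 81 mod 10 = 1, 81 mod 18 = 9.

x ≡ 81 (mod 90).


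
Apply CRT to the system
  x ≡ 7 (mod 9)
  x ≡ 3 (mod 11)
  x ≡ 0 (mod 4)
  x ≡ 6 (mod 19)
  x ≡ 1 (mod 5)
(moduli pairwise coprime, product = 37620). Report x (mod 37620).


Product of moduli M = 9 · 11 · 4 · 19 · 5 = 37620.
Merge one congruence at a time:
  Start: x ≡ 7 (mod 9).
  Combine with x ≡ 3 (mod 11); new modulus lcm = 99.
    Write x = 7 + 9·t and substitute into x ≡ 3 (mod 11): 9·t ≡ 3 − 7 = -4 (mod 11).
    Reduce coefficients mod 11: 9·t ≡ 7 (mod 11).
    The inverse of 9 mod 11 is 5 (since 9·5 = 45 = 4·11 + 1), so t ≡ 5·7 = 35 ≡ 2 (mod 11).
    Then x = 7 + 9·2 = 25, valid modulo lcm(9, 11) = 99: x ≡ 25 (mod 99).
  Combine with x ≡ 0 (mod 4); new modulus lcm = 396.
    Write x = 25 + 99·t and substitute into x ≡ 0 (mod 4): 99·t ≡ 0 − 25 = -25 (mod 4).
    Reduce coefficients mod 4: 3·t ≡ 3 (mod 4).
    The inverse of 3 mod 4 is 3 (since 3·3 = 9 = 2·4 + 1), so t ≡ 3·3 = 9 ≡ 1 (mod 4).
    Then x = 25 + 99·1 = 124, valid modulo lcm(99, 4) = 396: x ≡ 124 (mod 396).
  Combine with x ≡ 6 (mod 19); new modulus lcm = 7524.
    Write x = 124 + 396·t and substitute into x ≡ 6 (mod 19): 396·t ≡ 6 − 124 = -118 (mod 19).
    Reduce coefficients mod 19: 16·t ≡ 15 (mod 19).
    The inverse of 16 mod 19 is 6 (since 16·6 = 96 = 5·19 + 1), so t ≡ 6·15 = 90 ≡ 14 (mod 19).
    Then x = 124 + 396·14 = 5668, valid modulo lcm(396, 19) = 7524: x ≡ 5668 (mod 7524).
  Combine with x ≡ 1 (mod 5); new modulus lcm = 37620.
    Write x = 5668 + 7524·t and substitute into x ≡ 1 (mod 5): 7524·t ≡ 1 − 5668 = -5667 (mod 5).
    Reduce coefficients mod 5: 4·t ≡ 3 (mod 5).
    The inverse of 4 mod 5 is 4 (since 4·4 = 16 = 3·5 + 1), so t ≡ 4·3 = 12 ≡ 2 (mod 5).
    Then x = 5668 + 7524·2 = 20716, valid modulo lcm(7524, 5) = 37620: x ≡ 20716 (mod 37620).
Verify against each original: 20716 mod 9 = 7, 20716 mod 11 = 3, 20716 mod 4 = 0, 20716 mod 19 = 6, 20716 mod 5 = 1.

x ≡ 20716 (mod 37620).


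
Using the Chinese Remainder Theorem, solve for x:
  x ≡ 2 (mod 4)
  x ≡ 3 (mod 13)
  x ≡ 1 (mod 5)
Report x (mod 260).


Moduli 4, 13, 5 are pairwise coprime; by CRT there is a unique solution modulo M = 4 · 13 · 5 = 260.
Solve pairwise, accumulating the modulus:
  Start with x ≡ 2 (mod 4).
  Combine with x ≡ 3 (mod 13): since gcd(4, 13) = 1, we get a unique residue mod 52.
    Write x = 2 + 4·t and substitute into x ≡ 3 (mod 13): 4·t ≡ 3 − 2 = 1 (mod 13).
    The inverse of 4 mod 13 is 10 (since 4·10 = 40 = 3·13 + 1), so t ≡ 10·1 = 10 ≡ 10 (mod 13).
    Then x = 2 + 4·10 = 42, valid modulo lcm(4, 13) = 52: x ≡ 42 (mod 52).
  Combine with x ≡ 1 (mod 5): since gcd(52, 5) = 1, we get a unique residue mod 260.
    Write x = 42 + 52·t and substitute into x ≡ 1 (mod 5): 52·t ≡ 1 − 42 = -41 (mod 5).
    Reduce coefficients mod 5: 2·t ≡ 4 (mod 5).
    The inverse of 2 mod 5 is 3 (since 2·3 = 6 = 1·5 + 1), so t ≡ 3·4 = 12 ≡ 2 (mod 5).
    Then x = 42 + 52·2 = 146, valid modulo lcm(52, 5) = 260: x ≡ 146 (mod 260).
Verify: 146 mod 4 = 2 ✓, 146 mod 13 = 3 ✓, 146 mod 5 = 1 ✓.

x ≡ 146 (mod 260).


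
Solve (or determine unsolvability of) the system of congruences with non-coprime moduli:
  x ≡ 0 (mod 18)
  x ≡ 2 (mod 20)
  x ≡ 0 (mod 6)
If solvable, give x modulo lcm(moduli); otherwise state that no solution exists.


Moduli 18, 20, 6 are not pairwise coprime, so CRT works modulo lcm(m_i) when all pairwise compatibility conditions hold.
Pairwise compatibility: gcd(m_i, m_j) must divide a_i - a_j for every pair.
Merge one congruence at a time:
  Start: x ≡ 0 (mod 18).
  Combine with x ≡ 2 (mod 20): gcd(18, 20) = 2; 2 - 0 = 2, which IS divisible by 2, so compatible.
    Write x = 0 + 18·t and substitute into x ≡ 2 (mod 20): 18·t ≡ 2 − 0 = 2 (mod 20).
    Divide the congruence (and modulus) by g = 2: 9·t ≡ 1 (mod 10).
    The inverse of 9 mod 10 is 9 (since 9·9 = 81 = 8·10 + 1), so t ≡ 9·1 = 9 ≡ 9 (mod 10).
    Then x = 0 + 18·9 = 162, valid modulo lcm(18, 20) = 180: x ≡ 162 (mod 180).
  Combine with x ≡ 0 (mod 6): gcd(180, 6) = 6; 0 - 162 = -162, which IS divisible by 6, so compatible.
    Write x = 162 + 180·t and substitute into x ≡ 0 (mod 6): 180·t ≡ 0 − 162 = -162 (mod 6).
    Divide the congruence (and modulus) by g = 6: 30·t ≡ -27 (mod 1).
    Modulo 1 every t works; take t = 0.
    Then x = 162 + 180·0 = 162, valid modulo lcm(180, 6) = 180: x ≡ 162 (mod 180).
Verify: 162 mod 18 = 0, 162 mod 20 = 2, 162 mod 6 = 0.

x ≡ 162 (mod 180).


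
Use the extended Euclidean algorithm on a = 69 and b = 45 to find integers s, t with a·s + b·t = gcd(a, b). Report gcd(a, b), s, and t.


Euclidean algorithm on (69, 45) — divide until remainder is 0:
  69 = 1 · 45 + 24
  45 = 1 · 24 + 21
  24 = 1 · 21 + 3
  21 = 7 · 3 + 0
gcd(69, 45) = 3.
Track Bezout coefficients alongside the remainders: start with r₀ = 69 = a·1 + b·0 (s = 1, t = 0) and r₁ = 45 = a·0 + b·1 (s = 0, t = 1); each new remainder r_{k+1} = r_{k-1} − q_k·r_k inherits s_{k+1} = s_{k-1} − q_k·s_k, t_{k+1} = t_{k-1} − q_k·t_k, so r_k = a·s_k + b·t_k at every step:
  q = 1: r = 24, s = 1 − 1·0 = 1, t = 0 − 1·1 = -1  (check: 69·1 + 45·(-1) = 24)
  q = 1: r = 21, s = 0 − 1·1 = -1, t = 1 − 1·(-1) = 2  (check: 69·(-1) + 45·2 = 21)
  q = 1: r = 3, s = 1 − 1·(-1) = 2, t = -1 − 1·2 = -3  (check: 69·2 + 45·(-3) = 3)
The row with r = 3 (the gcd) gives the Bezout coefficients s = 2, t = -3.
Result: 69 · (2) + 45 · (-3) = 3.

gcd(69, 45) = 3; s = 2, t = -3 (check: 69·2 + 45·(-3) = 3).


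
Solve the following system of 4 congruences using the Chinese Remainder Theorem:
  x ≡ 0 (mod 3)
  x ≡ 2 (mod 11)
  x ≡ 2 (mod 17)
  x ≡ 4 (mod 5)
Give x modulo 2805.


Product of moduli M = 3 · 11 · 17 · 5 = 2805.
Merge one congruence at a time:
  Start: x ≡ 0 (mod 3).
  Combine with x ≡ 2 (mod 11); new modulus lcm = 33.
    Write x = 0 + 3·t and substitute into x ≡ 2 (mod 11): 3·t ≡ 2 − 0 = 2 (mod 11).
    The inverse of 3 mod 11 is 4 (since 3·4 = 12 = 1·11 + 1), so t ≡ 4·2 = 8 ≡ 8 (mod 11).
    Then x = 0 + 3·8 = 24, valid modulo lcm(3, 11) = 33: x ≡ 24 (mod 33).
  Combine with x ≡ 2 (mod 17); new modulus lcm = 561.
    Write x = 24 + 33·t and substitute into x ≡ 2 (mod 17): 33·t ≡ 2 − 24 = -22 (mod 17).
    Reduce coefficients mod 17: 16·t ≡ 12 (mod 17).
    The inverse of 16 mod 17 is 16 (since 16·16 = 256 = 15·17 + 1), so t ≡ 16·12 = 192 ≡ 5 (mod 17).
    Then x = 24 + 33·5 = 189, valid modulo lcm(33, 17) = 561: x ≡ 189 (mod 561).
  Combine with x ≡ 4 (mod 5); new modulus lcm = 2805.
    Write x = 189 + 561·t and substitute into x ≡ 4 (mod 5): 561·t ≡ 4 − 189 = -185 (mod 5).
    Reduce coefficients mod 5: 1·t ≡ 0 (mod 5).
    So t ≡ 0 (mod 5).
    Then x = 189 + 561·0 = 189, valid modulo lcm(561, 5) = 2805: x ≡ 189 (mod 2805).
Verify against each original: 189 mod 3 = 0, 189 mod 11 = 2, 189 mod 17 = 2, 189 mod 5 = 4.

x ≡ 189 (mod 2805).


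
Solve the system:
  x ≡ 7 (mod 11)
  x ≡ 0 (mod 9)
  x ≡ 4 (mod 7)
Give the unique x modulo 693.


Moduli 11, 9, 7 are pairwise coprime; by CRT there is a unique solution modulo M = 11 · 9 · 7 = 693.
Solve pairwise, accumulating the modulus:
  Start with x ≡ 7 (mod 11).
  Combine with x ≡ 0 (mod 9): since gcd(11, 9) = 1, we get a unique residue mod 99.
    Write x = 7 + 11·t and substitute into x ≡ 0 (mod 9): 11·t ≡ 0 − 7 = -7 (mod 9).
    Reduce coefficients mod 9: 2·t ≡ 2 (mod 9).
    The inverse of 2 mod 9 is 5 (since 2·5 = 10 = 1·9 + 1), so t ≡ 5·2 = 10 ≡ 1 (mod 9).
    Then x = 7 + 11·1 = 18, valid modulo lcm(11, 9) = 99: x ≡ 18 (mod 99).
  Combine with x ≡ 4 (mod 7): since gcd(99, 7) = 1, we get a unique residue mod 693.
    Write x = 18 + 99·t and substitute into x ≡ 4 (mod 7): 99·t ≡ 4 − 18 = -14 (mod 7).
    Reduce coefficients mod 7: 1·t ≡ 0 (mod 7).
    So t ≡ 0 (mod 7).
    Then x = 18 + 99·0 = 18, valid modulo lcm(99, 7) = 693: x ≡ 18 (mod 693).
Verify: 18 mod 11 = 7 ✓, 18 mod 9 = 0 ✓, 18 mod 7 = 4 ✓.

x ≡ 18 (mod 693).


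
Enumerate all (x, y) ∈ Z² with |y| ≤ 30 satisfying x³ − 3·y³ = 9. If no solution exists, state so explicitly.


The equation is x³ - 3y³ = 9. For fixed y, x³ = 3·y³ + 9, so a solution requires the RHS to be a perfect cube.
Strategy: iterate y from -30 to 30, compute RHS = 3·y³ + 9, and check whether it is a (positive or negative) perfect cube.
Check small values of y:
  y = 0: RHS = 9 is not a perfect cube.
  y = 1: RHS = 12 is not a perfect cube.
  y = -1: RHS = 6 is not a perfect cube.
  y = 2: RHS = 33 is not a perfect cube.
  y = -2: RHS = -15 is not a perfect cube.
  y = 3: RHS = 90 is not a perfect cube.
  y = -3: RHS = -72 is not a perfect cube.
Continuing the search up to |y| = 30 finds no solutions either.
No (x, y) in the scanned range satisfies the equation.

No integer solutions with |y| ≤ 30.
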